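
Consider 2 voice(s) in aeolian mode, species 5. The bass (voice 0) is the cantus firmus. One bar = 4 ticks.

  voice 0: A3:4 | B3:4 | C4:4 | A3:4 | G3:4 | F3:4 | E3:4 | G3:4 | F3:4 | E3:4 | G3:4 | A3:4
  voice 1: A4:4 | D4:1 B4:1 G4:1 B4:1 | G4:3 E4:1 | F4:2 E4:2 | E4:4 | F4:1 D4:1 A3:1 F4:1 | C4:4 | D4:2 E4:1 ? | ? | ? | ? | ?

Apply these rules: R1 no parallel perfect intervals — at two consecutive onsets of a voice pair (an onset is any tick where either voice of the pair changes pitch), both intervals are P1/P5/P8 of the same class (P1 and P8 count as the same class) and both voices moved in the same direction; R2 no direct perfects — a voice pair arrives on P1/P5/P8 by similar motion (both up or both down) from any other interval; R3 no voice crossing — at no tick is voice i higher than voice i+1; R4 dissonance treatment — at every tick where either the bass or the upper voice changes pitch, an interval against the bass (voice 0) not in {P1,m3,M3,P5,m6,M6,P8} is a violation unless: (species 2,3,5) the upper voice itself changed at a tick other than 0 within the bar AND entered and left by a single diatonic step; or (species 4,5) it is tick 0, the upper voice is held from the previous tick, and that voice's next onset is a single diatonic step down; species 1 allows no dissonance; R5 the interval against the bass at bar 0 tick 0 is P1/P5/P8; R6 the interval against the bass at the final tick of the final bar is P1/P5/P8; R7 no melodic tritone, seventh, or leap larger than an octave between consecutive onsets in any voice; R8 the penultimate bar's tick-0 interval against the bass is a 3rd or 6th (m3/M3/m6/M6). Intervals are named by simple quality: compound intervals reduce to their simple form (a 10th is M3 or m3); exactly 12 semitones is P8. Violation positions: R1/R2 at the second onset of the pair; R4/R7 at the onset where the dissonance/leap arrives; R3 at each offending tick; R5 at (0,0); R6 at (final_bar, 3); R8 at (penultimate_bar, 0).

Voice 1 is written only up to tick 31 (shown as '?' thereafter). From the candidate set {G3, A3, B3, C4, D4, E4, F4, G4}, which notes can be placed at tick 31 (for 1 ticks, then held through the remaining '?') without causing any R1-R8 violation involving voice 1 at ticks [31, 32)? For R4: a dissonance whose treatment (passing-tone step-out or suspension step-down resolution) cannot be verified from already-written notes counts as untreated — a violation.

{B3, D4, E4, G3, G4}

G3: legal
A3: violates R4
B3: legal
C4: violates R4
D4: legal
E4: legal
F4: violates R4
G4: legal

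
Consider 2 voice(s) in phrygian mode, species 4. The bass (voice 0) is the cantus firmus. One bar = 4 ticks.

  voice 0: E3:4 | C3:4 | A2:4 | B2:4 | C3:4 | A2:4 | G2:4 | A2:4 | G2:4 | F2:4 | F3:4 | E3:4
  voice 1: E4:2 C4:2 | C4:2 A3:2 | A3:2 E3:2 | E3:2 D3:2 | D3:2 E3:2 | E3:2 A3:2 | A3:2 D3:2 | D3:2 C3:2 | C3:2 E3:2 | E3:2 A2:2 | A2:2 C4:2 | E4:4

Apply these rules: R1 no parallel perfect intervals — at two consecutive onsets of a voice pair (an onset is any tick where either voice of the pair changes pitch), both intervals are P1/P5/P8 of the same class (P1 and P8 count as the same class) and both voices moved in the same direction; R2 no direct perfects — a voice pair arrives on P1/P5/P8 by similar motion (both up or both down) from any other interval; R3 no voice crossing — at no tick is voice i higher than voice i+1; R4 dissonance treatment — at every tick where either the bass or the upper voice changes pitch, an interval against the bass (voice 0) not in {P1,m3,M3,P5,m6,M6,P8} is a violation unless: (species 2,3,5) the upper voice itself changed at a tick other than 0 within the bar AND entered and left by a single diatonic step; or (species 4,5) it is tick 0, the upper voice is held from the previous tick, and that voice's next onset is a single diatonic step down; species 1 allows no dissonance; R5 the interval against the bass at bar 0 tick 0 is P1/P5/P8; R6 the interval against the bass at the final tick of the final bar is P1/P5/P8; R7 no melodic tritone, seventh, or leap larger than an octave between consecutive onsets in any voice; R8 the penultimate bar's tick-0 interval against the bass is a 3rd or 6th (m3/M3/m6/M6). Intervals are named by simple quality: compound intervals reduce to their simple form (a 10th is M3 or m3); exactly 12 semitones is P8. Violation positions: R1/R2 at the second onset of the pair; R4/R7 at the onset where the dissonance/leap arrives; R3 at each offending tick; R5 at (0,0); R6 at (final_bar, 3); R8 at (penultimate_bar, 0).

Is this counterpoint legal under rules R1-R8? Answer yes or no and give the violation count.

No (7 violations)

bar 0: v0=E3 v1=E4 (P8)
bar 1: v0=C3 v1=C4 (P8)
bar 2: v0=A2 v1=A3 (P8)
bar 3: v0=B2 v1=E3 (P4)
bar 4: v0=C3 v1=D3 (M2)
bar 5: v0=A2 v1=E3 (P5)
bar 6: v0=G2 v1=A3 (M2)
bar 7: v0=A2 v1=D3 (P4)
bar 8: v0=G2 v1=C3 (P4)
bar 9: v0=F2 v1=E3 (M7)
bar 10: v0=F3 v1=A2 (m6)
bar 11: v0=E3 v1=E4 (P8)
  R4 @ bar4.0: C3/D3 M2 untreated
  R4 @ bar6.0: G2/A3 M2 untreated
  R4 @ bar8.0: G2/C3 P4 untreated
  R4 @ bar9.0: F2/E3 M7 untreated
  R3 @ bar10.0: F3 above A2
  R3 @ bar10.1: F3 above A2
  R7 @ bar10.2: A2->C4 leap 15st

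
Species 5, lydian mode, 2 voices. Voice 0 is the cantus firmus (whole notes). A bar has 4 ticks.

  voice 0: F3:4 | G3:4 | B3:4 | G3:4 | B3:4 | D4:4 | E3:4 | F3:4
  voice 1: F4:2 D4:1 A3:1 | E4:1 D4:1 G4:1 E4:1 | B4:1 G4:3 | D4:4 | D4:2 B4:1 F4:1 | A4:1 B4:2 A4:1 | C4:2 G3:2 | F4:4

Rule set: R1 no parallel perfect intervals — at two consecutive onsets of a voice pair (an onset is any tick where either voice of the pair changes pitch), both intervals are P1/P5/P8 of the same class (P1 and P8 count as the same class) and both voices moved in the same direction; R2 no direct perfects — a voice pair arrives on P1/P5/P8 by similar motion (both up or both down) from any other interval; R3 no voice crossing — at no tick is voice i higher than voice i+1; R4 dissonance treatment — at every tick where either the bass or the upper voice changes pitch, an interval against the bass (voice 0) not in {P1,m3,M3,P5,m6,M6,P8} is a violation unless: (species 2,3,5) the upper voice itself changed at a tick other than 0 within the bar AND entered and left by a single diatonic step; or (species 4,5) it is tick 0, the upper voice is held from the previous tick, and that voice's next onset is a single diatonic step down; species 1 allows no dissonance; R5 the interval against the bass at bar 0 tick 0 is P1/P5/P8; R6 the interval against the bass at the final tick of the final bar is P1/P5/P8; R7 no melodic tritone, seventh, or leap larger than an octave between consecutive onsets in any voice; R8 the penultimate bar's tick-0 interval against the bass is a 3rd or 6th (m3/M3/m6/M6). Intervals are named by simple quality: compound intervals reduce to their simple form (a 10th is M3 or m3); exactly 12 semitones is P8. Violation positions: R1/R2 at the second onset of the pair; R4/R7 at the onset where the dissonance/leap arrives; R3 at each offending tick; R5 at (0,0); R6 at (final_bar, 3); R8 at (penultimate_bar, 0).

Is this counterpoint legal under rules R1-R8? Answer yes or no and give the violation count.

bar 0: v0=F3 v1=F4 (P8)
bar 1: v0=G3 v1=E4 (M6)
bar 2: v0=B3 v1=B4 (P8)
bar 3: v0=G3 v1=D4 (P5)
bar 4: v0=B3 v1=D4 (m3)
bar 5: v0=D4 v1=A4 (P5)
bar 6: v0=E3 v1=C4 (m6)
bar 7: v0=F3 v1=F4 (P8)
  R2 @ bar2.0: G3/E4 M6 -> B3/B4 P8 similar
  R2 @ bar3.0: B3/G4 m6 -> G3/D4 P5 similar
  R4 @ bar4.3: B3/F4 TT untreated
  R7 @ bar4.3: B4->F4 leap 6st
  R2 @ bar5.0: B3/F4 TT -> D4/A4 P5 similar
  R7 @ bar6.0: D4->E3 leap 10st
  R2 @ bar7.0: E3/G3 m3 -> F3/F4 P8 similar
  R7 @ bar7.0: G3->F4 leap 10st

No (8 violations)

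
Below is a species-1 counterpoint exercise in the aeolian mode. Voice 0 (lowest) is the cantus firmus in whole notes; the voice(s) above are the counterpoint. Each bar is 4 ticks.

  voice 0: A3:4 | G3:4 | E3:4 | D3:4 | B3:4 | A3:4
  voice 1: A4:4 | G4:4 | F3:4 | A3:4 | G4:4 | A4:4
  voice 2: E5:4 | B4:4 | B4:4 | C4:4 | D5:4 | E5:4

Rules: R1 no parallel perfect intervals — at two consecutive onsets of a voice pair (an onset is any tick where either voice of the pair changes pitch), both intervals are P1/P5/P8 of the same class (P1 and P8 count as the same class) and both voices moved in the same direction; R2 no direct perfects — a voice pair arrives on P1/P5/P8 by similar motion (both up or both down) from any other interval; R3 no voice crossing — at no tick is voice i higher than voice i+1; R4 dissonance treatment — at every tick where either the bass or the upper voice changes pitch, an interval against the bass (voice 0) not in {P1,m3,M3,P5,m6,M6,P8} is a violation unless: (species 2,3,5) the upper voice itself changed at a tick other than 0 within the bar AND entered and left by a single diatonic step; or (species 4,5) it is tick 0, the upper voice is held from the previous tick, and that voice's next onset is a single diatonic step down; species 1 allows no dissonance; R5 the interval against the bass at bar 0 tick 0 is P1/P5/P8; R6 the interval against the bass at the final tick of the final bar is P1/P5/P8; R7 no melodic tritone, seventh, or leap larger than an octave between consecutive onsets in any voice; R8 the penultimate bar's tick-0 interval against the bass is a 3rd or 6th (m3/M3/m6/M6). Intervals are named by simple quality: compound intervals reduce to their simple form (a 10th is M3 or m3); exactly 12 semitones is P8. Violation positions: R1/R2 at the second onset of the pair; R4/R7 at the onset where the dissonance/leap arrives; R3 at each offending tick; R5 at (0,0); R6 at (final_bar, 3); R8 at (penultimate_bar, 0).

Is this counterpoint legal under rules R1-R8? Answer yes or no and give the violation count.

bar 0: v0=A3 v1=A4 v2=E5 (P5)
bar 1: v0=G3 v1=G4 v2=B4 (M3)
bar 2: v0=E3 v1=F3 v2=B4 (P5)
bar 3: v0=D3 v1=A3 v2=C4 (m7)
bar 4: v0=B3 v1=G4 v2=D5 (m3)
bar 5: v0=A3 v1=A4 v2=E5 (P5)
  R1 @ bar1.0: A3/A4 P8 -> G3/G4 P8 similar
  R4 @ bar2.0: E3/F3 m2 untreated
  R7 @ bar2.0: G4->F3 leap 14st
  R4 @ bar3.0: D3/C4 m7 untreated
  R7 @ bar3.0: B4->C4 leap 11st
  R2 @ bar4.0: A3/C4 m3 -> G4/D5 P5 similar
  R7 @ bar4.0: A3->G4 leap 10st
  R7 @ bar4.0: C4->D5 leap 14st
  R1 @ bar5.0: G4/D5 P5 -> A4/E5 P5 similar

No (9 violations)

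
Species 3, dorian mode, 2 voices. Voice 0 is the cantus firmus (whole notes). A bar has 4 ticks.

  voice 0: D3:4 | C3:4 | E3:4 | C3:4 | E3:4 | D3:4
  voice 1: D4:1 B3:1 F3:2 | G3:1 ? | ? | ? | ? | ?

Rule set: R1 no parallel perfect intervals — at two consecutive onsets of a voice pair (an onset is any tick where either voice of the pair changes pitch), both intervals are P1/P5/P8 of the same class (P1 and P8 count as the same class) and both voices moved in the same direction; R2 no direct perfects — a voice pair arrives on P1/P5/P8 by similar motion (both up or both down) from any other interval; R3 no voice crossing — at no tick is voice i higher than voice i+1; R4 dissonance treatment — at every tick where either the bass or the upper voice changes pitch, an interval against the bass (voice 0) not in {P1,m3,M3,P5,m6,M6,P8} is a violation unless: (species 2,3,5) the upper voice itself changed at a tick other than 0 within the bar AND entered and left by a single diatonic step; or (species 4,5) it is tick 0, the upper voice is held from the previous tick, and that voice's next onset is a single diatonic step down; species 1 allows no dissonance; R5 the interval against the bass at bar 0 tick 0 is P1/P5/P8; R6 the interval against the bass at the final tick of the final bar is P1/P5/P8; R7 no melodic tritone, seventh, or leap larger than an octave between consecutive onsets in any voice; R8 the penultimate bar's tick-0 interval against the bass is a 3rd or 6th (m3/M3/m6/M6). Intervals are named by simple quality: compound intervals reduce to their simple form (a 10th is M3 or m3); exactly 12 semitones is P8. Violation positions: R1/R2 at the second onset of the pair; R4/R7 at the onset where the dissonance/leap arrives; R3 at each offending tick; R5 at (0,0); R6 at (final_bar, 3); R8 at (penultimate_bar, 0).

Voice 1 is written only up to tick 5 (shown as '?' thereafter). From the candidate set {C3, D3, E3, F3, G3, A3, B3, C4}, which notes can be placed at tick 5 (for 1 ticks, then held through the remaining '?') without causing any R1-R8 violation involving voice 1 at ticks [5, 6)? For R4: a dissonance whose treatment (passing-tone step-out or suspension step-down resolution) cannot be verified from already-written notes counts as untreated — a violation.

C3: legal
D3: violates R4
E3: legal
F3: violates R4
G3: legal
A3: legal
B3: violates R4
C4: legal

{A3, C3, C4, E3, G3}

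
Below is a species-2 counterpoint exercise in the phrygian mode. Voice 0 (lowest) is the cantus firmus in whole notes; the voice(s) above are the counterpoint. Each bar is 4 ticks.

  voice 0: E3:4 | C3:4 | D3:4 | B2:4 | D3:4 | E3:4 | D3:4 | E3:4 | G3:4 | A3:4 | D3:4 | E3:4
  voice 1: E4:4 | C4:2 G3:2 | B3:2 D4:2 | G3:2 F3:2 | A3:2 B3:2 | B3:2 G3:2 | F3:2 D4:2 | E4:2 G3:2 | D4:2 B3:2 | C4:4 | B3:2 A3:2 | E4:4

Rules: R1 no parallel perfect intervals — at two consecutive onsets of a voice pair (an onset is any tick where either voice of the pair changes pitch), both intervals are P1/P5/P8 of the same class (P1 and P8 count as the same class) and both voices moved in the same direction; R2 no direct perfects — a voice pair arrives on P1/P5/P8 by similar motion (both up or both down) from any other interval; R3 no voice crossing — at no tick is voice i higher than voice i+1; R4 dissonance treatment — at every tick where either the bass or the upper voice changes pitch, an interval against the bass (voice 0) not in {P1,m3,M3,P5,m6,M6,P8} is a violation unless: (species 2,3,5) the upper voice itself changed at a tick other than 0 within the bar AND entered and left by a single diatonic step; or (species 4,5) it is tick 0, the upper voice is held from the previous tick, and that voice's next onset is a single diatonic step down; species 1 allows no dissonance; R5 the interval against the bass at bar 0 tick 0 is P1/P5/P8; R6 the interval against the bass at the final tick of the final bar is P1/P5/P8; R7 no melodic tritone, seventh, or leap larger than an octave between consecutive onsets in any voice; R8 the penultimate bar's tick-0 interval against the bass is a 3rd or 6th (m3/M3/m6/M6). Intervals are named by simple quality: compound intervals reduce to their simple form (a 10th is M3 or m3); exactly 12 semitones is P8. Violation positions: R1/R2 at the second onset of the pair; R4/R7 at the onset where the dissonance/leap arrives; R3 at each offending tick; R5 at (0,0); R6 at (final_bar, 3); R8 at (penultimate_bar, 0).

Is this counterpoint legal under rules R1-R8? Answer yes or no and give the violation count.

No (6 violations)

bar 0: v0=E3 v1=E4 (P8)
bar 1: v0=C3 v1=C4 (P8)
bar 2: v0=D3 v1=B3 (M6)
bar 3: v0=B2 v1=G3 (m6)
bar 4: v0=D3 v1=A3 (P5)
bar 5: v0=E3 v1=B3 (P5)
bar 6: v0=D3 v1=F3 (m3)
bar 7: v0=E3 v1=E4 (P8)
bar 8: v0=G3 v1=D4 (P5)
bar 9: v0=A3 v1=C4 (m3)
bar 10: v0=D3 v1=B3 (M6)
bar 11: v0=E3 v1=E4 (P8)
  R1 @ bar1.0: E3/E4 P8 -> C3/C4 P8 similar
  R4 @ bar3.2: B2/F3 TT untreated
  R2 @ bar4.0: B2/F3 TT -> D3/A3 P5 similar
  R1 @ bar7.0: D3/D4 P8 -> E3/E4 P8 similar
  R2 @ bar8.0: E3/G3 m3 -> G3/D4 P5 similar
  R2 @ bar11.0: D3/A3 P5 -> E3/E4 P8 similar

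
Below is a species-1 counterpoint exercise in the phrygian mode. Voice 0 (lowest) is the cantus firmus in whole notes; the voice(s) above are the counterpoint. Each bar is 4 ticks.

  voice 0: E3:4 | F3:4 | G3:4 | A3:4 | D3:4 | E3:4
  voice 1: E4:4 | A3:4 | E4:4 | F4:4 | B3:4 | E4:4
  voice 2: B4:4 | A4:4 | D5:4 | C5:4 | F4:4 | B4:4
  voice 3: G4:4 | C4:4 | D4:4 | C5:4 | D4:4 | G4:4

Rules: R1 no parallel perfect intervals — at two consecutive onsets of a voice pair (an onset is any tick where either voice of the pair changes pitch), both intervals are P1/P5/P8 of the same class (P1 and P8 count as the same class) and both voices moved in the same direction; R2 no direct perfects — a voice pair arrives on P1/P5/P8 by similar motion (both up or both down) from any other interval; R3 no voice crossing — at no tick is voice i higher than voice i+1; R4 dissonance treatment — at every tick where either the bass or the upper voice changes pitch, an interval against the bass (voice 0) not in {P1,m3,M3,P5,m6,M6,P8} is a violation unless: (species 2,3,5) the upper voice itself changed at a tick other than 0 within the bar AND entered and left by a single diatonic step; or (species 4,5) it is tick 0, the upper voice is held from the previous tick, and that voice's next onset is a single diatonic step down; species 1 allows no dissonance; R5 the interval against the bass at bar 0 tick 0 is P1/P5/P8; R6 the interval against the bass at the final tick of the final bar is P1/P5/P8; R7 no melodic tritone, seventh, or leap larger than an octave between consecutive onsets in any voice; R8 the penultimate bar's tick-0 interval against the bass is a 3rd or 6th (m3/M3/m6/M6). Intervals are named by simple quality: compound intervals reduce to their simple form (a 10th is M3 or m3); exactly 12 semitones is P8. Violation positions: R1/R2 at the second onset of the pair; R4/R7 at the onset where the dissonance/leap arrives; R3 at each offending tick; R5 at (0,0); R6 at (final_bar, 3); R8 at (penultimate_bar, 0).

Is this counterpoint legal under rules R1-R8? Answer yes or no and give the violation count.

No (36 violations)

bar 0: v0=E3 v1=E4 v2=B4 v3=G4 (m3)
bar 1: v0=F3 v1=A3 v2=A4 v3=C4 (P5)
bar 2: v0=G3 v1=E4 v2=D5 v3=D4 (P5)
bar 3: v0=A3 v1=F4 v2=C5 v3=C5 (m3)
bar 4: v0=D3 v1=B3 v2=F4 v3=D4 (P8)
bar 5: v0=E3 v1=E4 v2=B4 v3=G4 (m3)
  R3 @ bar0.0: B4 above G4
  R5 @ bar0.0: opens on m3
  R3 @ bar0.1: B4 above G4
  R3 @ bar0.2: B4 above G4
  R3 @ bar0.3: B4 above G4
  R2 @ bar1.0: E4/B4 P5 -> A3/A4 P8 similar
  R3 @ bar1.0: A4 above C4
  R3 @ bar1.1: A4 above C4
  R3 @ bar1.2: A4 above C4
  R3 @ bar1.3: A4 above C4
  R1 @ bar2.0: F3/C4 P5 -> G3/D4 P5 similar
  R2 @ bar2.0: F3/A4 M3 -> G3/D5 P5 similar
  R2 @ bar2.0: A4/C4 M6 -> D5/D4 P8 similar
  R3 @ bar2.0: D5 above D4
  R3 @ bar2.1: D5 above D4
  R3 @ bar2.2: D5 above D4
  R3 @ bar2.3: D5 above D4
  R2 @ bar3.0: E4/D4 M2 -> F4/C5 P5 similar
  R7 @ bar3.0: D4->C5 leap 10st
  R2 @ bar4.0: A3/C5 m3 -> D3/D4 P8 similar
  R3 @ bar4.0: F4 above D4
  R7 @ bar4.0: F4->B3 leap 6st
  R7 @ bar4.0: C5->D4 leap 10st
  R8 @ bar4.0: penult P8 not 3rd/6th
  R3 @ bar4.1: F4 above D4
  R3 @ bar4.2: F4 above D4
  R3 @ bar4.3: F4 above D4
  R2 @ bar5.0: D3/B3 M6 -> E3/E4 P8 similar
  R2 @ bar5.0: D3/F4 m3 -> E3/B4 P5 similar
  R2 @ bar5.0: B3/F4 TT -> E4/B4 P5 similar
  R3 @ bar5.0: B4 above G4
  R7 @ bar5.0: F4->B4 leap 6st
  R3 @ bar5.1: B4 above G4
  R3 @ bar5.2: B4 above G4
  R3 @ bar5.3: B4 above G4
  R6 @ bar5.3: closes on m3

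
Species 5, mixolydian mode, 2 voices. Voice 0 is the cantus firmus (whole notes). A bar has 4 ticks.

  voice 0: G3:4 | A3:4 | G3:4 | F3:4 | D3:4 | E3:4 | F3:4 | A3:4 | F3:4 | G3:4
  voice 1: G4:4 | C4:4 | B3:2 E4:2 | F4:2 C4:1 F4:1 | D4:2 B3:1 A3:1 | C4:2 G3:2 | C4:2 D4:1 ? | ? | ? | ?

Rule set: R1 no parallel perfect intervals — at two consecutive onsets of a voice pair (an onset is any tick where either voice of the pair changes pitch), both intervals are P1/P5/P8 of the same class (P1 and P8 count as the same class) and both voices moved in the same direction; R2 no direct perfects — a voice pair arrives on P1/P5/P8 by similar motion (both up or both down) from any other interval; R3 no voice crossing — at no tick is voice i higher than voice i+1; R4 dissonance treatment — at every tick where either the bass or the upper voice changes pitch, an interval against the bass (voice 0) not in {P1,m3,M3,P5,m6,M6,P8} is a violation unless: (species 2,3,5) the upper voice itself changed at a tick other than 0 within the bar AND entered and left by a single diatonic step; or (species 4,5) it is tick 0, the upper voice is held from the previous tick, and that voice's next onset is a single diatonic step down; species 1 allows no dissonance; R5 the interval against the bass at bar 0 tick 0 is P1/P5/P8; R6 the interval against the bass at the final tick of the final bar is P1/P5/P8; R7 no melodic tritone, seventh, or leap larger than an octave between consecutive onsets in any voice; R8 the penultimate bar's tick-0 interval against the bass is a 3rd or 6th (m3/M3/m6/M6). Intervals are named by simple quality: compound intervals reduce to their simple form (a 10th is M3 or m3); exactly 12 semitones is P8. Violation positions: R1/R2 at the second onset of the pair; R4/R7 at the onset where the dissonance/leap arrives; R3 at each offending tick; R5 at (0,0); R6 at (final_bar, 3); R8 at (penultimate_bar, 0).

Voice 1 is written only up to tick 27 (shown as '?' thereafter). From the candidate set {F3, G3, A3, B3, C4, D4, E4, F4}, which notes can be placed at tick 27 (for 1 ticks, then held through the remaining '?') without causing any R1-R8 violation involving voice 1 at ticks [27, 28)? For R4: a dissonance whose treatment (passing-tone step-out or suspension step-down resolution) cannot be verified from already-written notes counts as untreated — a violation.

F3: legal
G3: violates R4
A3: legal
B3: violates R4
C4: legal
D4: legal
E4: violates R4
F4: legal

{A3, C4, D4, F3, F4}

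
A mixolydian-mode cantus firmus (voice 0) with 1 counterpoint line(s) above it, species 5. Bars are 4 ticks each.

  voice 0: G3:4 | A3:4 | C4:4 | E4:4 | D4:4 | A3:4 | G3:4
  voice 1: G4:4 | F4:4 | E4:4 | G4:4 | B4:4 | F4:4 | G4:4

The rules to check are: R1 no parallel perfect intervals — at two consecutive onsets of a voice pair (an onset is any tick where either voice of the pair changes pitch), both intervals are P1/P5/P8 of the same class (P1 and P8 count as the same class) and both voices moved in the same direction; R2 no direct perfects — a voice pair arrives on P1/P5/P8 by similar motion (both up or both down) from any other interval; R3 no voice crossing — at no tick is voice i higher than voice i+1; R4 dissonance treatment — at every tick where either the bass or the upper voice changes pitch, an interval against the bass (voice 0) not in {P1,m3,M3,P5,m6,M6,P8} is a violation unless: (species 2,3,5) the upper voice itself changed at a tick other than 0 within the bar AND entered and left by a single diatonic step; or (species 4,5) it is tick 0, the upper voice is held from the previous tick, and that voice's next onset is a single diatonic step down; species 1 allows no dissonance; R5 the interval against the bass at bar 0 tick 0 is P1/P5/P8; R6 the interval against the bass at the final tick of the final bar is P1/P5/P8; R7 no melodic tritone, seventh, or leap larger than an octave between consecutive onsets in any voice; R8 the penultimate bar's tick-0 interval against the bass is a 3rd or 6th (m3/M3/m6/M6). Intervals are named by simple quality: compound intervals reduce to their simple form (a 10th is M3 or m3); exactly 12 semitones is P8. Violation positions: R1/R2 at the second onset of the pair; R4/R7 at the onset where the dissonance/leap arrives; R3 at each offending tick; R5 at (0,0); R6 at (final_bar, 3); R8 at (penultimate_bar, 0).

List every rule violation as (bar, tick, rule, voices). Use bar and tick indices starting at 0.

bar 0: v0=G3 v1=G4 downbeat P8
bar 1: v0=A3 v1=F4 downbeat m6
bar 2: v0=C4 v1=E4 downbeat M3
bar 3: v0=E4 v1=G4 downbeat m3
bar 4: v0=D4 v1=B4 downbeat M6
bar 5: v0=A3 v1=F4 downbeat m6
bar 6: v0=G3 v1=G4 downbeat P8
  -> R7 @ bar 5 tick 0 v(1,): B4->F4 leap 6st

(5, 0, R7, (1,))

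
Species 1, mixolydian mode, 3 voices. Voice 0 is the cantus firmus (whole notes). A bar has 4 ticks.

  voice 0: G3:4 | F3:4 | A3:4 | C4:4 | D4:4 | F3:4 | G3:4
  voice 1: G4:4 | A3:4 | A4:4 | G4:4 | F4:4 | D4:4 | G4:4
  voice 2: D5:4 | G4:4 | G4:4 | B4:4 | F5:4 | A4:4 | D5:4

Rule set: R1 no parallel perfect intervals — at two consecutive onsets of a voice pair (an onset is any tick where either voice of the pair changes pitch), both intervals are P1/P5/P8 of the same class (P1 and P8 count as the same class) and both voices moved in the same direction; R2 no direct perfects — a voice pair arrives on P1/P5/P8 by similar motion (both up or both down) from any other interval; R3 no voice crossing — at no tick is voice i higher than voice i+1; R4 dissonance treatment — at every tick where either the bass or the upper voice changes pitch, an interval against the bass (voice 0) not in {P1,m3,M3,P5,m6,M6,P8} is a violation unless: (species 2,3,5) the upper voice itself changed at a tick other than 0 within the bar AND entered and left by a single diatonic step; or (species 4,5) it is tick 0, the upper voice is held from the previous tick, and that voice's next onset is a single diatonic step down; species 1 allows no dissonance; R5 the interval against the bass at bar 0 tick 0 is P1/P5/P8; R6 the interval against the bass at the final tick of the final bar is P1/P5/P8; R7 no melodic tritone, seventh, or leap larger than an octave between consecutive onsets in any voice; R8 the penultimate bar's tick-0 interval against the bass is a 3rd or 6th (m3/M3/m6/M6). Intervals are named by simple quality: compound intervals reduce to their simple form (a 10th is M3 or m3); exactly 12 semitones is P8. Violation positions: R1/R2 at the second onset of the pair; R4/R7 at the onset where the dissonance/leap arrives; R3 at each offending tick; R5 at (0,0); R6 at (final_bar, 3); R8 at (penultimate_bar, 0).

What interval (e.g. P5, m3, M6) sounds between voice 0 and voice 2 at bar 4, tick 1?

m3

voice 0=D4 voice 2=F5 -> m3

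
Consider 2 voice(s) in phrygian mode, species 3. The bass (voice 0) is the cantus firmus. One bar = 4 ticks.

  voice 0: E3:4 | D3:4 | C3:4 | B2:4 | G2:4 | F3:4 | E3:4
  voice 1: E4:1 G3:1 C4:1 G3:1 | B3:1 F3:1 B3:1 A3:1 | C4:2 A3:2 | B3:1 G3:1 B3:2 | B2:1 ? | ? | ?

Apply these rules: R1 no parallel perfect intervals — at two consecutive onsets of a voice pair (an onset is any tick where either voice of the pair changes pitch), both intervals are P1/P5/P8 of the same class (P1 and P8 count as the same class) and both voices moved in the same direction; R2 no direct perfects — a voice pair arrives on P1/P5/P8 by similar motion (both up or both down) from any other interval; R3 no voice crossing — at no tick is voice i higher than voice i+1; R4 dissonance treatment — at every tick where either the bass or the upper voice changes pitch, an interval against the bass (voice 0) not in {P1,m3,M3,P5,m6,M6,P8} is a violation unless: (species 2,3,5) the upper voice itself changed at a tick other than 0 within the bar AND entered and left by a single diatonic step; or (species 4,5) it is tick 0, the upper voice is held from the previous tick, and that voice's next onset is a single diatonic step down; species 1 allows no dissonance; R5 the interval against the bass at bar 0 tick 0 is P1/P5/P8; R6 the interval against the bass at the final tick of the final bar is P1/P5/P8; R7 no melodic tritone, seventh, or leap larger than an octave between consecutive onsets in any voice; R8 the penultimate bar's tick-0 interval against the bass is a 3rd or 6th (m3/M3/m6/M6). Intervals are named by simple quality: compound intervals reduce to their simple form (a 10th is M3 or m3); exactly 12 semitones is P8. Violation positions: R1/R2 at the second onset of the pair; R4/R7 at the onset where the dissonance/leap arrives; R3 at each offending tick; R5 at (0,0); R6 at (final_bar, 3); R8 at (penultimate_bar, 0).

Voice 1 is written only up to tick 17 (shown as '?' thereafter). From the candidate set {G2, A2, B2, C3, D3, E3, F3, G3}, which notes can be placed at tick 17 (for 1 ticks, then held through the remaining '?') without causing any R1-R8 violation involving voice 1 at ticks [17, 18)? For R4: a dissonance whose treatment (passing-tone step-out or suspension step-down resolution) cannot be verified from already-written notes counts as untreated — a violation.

G2: legal
A2: violates R4
B2: legal
C3: violates R4
D3: legal
E3: legal
F3: violates R4,R7
G3: legal

{B2, D3, E3, G2, G3}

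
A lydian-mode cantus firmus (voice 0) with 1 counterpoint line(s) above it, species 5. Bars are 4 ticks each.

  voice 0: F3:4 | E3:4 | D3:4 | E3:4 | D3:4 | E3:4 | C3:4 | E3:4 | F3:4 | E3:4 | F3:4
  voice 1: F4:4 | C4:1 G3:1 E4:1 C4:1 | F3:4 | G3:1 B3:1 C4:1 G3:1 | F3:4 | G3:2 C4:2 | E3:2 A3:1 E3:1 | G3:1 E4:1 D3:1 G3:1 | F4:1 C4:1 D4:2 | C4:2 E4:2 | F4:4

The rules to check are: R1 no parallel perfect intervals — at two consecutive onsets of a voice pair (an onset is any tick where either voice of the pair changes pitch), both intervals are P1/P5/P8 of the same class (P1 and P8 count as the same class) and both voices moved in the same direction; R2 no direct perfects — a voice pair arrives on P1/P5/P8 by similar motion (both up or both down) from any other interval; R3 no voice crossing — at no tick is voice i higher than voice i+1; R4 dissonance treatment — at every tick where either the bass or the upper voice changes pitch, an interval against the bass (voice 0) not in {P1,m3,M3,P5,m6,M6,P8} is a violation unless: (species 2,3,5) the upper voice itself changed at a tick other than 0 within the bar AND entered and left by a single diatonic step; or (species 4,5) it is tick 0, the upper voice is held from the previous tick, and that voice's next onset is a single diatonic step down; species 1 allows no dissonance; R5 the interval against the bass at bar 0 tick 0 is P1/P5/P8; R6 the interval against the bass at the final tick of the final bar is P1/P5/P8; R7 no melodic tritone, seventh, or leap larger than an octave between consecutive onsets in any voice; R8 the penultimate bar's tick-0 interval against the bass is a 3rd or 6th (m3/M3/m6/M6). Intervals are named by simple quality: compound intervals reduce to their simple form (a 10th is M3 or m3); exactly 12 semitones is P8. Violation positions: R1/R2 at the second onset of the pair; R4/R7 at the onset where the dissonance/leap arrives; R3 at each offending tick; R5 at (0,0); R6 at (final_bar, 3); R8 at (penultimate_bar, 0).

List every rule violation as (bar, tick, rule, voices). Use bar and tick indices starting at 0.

bar 0: v0=F3 v1=F4 downbeat P8
bar 1: v0=E3 v1=C4 downbeat m6
bar 2: v0=D3 v1=F3 downbeat m3
bar 3: v0=E3 v1=G3 downbeat m3
bar 4: v0=D3 v1=F3 downbeat m3
bar 5: v0=E3 v1=G3 downbeat m3
bar 6: v0=C3 v1=E3 downbeat M3
bar 7: v0=E3 v1=G3 downbeat m3
bar 8: v0=F3 v1=F4 downbeat P8
bar 9: v0=E3 v1=C4 downbeat m6
bar 10: v0=F3 v1=F4 downbeat P8
  -> R3 @ bar 7 tick 2 v(0, 1): E3 above D3
  -> R4 @ bar 7 tick 2 v(0, 1): E3/D3 M2 untreated
  -> R7 @ bar 7 tick 2 v(1,): E4->D3 leap 14st
  -> R2 @ bar 8 tick 0 v(0, 1): E3/G3 m3 -> F3/F4 P8 similar
  -> R7 @ bar 8 tick 0 v(1,): G3->F4 leap 10st
  -> R1 @ bar 10 tick 0 v(0, 1): E3/E4 P8 -> F3/F4 P8 similar

(7, 2, R3, (0, 1))
(7, 2, R4, (0, 1))
(7, 2, R7, (1,))
(8, 0, R2, (0, 1))
(8, 0, R7, (1,))
(10, 0, R1, (0, 1))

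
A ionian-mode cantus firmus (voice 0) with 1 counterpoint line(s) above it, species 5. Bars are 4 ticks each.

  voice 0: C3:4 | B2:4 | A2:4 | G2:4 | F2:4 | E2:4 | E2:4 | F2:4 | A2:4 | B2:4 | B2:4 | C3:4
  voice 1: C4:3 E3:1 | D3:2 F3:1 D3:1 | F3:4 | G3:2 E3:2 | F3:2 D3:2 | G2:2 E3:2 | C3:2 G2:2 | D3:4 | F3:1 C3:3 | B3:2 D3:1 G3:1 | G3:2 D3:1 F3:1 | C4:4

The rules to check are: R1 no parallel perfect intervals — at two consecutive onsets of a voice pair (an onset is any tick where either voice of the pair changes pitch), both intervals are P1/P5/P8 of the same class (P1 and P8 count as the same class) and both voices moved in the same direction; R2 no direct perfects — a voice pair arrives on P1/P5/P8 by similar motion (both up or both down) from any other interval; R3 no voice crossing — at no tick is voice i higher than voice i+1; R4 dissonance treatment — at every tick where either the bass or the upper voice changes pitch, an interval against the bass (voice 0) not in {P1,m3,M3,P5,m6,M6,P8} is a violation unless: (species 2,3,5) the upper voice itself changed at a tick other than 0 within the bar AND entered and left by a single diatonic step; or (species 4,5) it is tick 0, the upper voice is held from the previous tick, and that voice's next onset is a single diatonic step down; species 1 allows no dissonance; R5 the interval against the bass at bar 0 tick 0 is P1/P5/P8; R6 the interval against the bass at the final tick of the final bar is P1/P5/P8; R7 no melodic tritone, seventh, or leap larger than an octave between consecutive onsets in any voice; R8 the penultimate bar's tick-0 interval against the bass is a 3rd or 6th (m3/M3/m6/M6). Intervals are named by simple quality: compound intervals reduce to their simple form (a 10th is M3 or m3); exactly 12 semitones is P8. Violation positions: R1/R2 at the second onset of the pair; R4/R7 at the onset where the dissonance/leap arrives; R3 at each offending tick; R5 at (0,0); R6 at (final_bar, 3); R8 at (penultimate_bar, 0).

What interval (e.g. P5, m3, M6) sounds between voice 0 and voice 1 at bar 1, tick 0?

voice 0=B2 voice 1=D3 -> m3

m3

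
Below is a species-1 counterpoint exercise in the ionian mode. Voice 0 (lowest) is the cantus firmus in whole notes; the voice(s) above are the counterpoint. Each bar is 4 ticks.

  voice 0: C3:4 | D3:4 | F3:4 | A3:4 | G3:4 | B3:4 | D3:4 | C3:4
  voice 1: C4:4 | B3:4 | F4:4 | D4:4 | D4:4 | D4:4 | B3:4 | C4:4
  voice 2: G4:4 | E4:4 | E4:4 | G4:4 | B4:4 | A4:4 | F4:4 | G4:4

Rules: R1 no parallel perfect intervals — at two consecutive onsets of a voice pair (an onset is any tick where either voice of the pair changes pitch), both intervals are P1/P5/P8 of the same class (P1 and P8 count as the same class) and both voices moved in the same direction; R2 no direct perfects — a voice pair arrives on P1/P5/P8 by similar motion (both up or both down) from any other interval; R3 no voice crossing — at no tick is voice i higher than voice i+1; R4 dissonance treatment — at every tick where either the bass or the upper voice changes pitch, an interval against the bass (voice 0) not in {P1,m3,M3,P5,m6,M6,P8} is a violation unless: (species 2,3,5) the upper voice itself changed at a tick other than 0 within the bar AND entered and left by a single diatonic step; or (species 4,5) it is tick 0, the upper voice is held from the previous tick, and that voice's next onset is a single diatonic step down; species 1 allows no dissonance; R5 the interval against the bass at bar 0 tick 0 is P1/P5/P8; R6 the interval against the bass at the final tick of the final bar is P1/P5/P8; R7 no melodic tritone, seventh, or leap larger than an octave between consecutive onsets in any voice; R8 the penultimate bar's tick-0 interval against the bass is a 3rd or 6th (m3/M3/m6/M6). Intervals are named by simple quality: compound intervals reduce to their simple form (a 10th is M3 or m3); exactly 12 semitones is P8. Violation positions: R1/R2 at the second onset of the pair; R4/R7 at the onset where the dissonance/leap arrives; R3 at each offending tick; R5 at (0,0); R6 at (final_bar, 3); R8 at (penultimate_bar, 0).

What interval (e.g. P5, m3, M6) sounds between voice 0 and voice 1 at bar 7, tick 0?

P8

voice 0=C3 voice 1=C4 -> P8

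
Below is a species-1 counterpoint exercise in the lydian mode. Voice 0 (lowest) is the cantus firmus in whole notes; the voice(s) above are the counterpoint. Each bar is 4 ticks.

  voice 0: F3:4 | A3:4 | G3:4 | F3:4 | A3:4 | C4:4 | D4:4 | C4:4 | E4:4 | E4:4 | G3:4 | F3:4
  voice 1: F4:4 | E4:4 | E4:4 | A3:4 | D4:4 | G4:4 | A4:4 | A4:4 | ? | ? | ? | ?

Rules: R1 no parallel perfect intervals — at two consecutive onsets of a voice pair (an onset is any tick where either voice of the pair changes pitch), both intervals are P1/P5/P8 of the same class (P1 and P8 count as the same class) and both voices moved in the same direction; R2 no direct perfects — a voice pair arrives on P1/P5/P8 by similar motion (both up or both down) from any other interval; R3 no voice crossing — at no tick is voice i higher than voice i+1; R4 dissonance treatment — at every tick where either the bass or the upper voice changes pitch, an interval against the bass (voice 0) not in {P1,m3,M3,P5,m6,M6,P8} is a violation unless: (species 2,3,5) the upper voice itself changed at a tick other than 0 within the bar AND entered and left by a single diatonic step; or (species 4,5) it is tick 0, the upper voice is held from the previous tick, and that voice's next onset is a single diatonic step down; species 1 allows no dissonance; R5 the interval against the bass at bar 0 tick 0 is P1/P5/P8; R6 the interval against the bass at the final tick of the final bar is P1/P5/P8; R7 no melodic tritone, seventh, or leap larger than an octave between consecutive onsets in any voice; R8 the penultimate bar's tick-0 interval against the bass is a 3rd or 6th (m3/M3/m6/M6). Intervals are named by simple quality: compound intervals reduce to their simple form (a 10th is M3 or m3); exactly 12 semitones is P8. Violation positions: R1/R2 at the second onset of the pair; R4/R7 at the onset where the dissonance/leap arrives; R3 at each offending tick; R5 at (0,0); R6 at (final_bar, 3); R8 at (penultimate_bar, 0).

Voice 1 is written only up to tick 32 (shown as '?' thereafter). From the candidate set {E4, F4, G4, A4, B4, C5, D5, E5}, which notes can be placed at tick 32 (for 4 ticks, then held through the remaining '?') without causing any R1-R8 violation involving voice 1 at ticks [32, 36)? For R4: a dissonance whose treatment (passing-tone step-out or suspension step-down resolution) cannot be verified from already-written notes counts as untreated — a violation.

E4: legal
F4: violates R4
G4: legal
A4: violates R4
B4: violates R2
C5: legal
D5: violates R4
E5: violates R2

{C5, E4, G4}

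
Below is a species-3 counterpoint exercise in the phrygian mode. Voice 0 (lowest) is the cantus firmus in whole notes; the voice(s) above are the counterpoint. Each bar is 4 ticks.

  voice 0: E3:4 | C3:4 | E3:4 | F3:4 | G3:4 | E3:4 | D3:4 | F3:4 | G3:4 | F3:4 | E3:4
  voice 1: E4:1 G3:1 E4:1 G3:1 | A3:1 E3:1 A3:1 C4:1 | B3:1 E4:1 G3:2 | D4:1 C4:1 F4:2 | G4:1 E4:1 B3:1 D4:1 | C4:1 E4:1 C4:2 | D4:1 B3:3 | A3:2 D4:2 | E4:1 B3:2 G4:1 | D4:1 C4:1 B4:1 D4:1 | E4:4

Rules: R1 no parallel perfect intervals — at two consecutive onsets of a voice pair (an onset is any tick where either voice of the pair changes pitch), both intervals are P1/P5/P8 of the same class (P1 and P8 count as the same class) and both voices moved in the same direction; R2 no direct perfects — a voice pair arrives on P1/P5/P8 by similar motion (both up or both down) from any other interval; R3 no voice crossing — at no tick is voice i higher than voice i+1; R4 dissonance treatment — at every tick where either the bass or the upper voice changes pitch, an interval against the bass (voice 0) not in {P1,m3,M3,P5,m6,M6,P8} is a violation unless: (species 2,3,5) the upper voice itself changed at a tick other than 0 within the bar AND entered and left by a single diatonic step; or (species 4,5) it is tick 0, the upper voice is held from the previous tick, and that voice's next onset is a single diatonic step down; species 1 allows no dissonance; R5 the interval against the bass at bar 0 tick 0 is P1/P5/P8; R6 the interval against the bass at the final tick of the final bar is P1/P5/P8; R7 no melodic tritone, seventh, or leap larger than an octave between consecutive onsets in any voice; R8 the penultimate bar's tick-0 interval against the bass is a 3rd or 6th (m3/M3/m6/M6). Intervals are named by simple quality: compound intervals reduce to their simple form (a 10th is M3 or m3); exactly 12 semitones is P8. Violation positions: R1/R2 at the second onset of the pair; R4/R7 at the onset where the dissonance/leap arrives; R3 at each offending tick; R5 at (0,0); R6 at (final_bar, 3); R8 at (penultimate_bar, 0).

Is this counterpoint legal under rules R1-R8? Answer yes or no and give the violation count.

No (3 violations)

bar 0: v0=E3 v1=E4 (P8)
bar 1: v0=C3 v1=A3 (M6)
bar 2: v0=E3 v1=B3 (P5)
bar 3: v0=F3 v1=D4 (M6)
bar 4: v0=G3 v1=G4 (P8)
bar 5: v0=E3 v1=C4 (m6)
bar 6: v0=D3 v1=D4 (P8)
bar 7: v0=F3 v1=A3 (M3)
bar 8: v0=G3 v1=E4 (M6)
bar 9: v0=F3 v1=D4 (M6)
bar 10: v0=E3 v1=E4 (P8)
  R1 @ bar4.0: F3/F4 P8 -> G3/G4 P8 similar
  R4 @ bar9.2: F3/B4 TT untreated
  R7 @ bar9.2: C4->B4 leap 11st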